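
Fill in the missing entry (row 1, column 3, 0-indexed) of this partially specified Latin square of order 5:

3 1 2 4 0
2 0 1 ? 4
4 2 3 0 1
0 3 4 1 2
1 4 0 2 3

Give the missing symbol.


Row 1 contains symbols [0, 1, 2, 4] — missing [3].
Column 3 contains symbols [0, 1, 2, 4] — missing [3].
The missing symbol must appear in both missing sets; intersection = [3].
Therefore the hidden value is 3.

Missing value = 3.


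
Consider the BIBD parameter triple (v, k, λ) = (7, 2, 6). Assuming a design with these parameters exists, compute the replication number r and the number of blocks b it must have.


Any 2-(v, k, λ) BIBD satisfies two necessary conditions:
  (i)  Each point sits in r blocks, and counting incidences through any fixed point gives r(k − 1) = λ(v − 1), so r = λ(v − 1)/(k − 1).
  (ii) Total incidences bk = vr, so b = vr/k.
Step 1: r = λ(v − 1)/(k − 1) = 6·(7 − 1)/(2 − 1) = 6·6/1 = 36/1 = 36.
Step 2: b = vr/k = 7·36/2 = 252/2 = 126.
Check integrality: r = 36 ∈ Z ✓, b = 126 ∈ Z ✓.
(These identities are necessary conditions: they determine r and b for any design with these parameters, but do not by themselves prove that one exists.)

r = 36, b = 126.


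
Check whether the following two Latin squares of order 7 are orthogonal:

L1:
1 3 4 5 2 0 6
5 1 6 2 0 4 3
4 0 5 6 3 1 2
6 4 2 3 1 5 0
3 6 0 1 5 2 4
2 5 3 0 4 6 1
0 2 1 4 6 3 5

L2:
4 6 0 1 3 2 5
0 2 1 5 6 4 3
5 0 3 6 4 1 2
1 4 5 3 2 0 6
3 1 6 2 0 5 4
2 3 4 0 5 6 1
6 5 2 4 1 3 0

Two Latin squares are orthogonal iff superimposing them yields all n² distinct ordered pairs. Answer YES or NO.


Form the n² = 49 superimposed pairs (L1[i][j], L2[i][j]), row by row (rows and columns indexed from 0):
row 0: (1,4) (3,6) (4,0) (5,1) (2,3) (0,2) (6,5)
row 1: (5,0) (1,2) (6,1) (2,5) (0,6) (4,4) (3,3)
row 2: (4,5) (0,0) (5,3) (6,6) (3,4) (1,1) (2,2)
row 3: (6,1) (4,4) (2,5) (3,3) (1,2) (5,0) (0,6)
row 4: (3,3) (6,1) (0,6) (1,2) (5,0) (2,5) (4,4)
row 5: (2,2) (5,3) (3,4) (0,0) (4,5) (6,6) (1,1)
row 6: (0,6) (2,5) (1,2) (4,4) (6,1) (3,3) (5,0)
Orthogonality requires all 49 pairs distinct.
But the pair (6,1) repeats: cell (1,2) has L1 = 6, L2 = 1, and cell (3,0) has L1 = 6, L2 = 1.
A repeated pair means some other pair never occurs (only 21 distinct pairs out of 49), so the squares are not orthogonal.
Conclusion: NO.

NO


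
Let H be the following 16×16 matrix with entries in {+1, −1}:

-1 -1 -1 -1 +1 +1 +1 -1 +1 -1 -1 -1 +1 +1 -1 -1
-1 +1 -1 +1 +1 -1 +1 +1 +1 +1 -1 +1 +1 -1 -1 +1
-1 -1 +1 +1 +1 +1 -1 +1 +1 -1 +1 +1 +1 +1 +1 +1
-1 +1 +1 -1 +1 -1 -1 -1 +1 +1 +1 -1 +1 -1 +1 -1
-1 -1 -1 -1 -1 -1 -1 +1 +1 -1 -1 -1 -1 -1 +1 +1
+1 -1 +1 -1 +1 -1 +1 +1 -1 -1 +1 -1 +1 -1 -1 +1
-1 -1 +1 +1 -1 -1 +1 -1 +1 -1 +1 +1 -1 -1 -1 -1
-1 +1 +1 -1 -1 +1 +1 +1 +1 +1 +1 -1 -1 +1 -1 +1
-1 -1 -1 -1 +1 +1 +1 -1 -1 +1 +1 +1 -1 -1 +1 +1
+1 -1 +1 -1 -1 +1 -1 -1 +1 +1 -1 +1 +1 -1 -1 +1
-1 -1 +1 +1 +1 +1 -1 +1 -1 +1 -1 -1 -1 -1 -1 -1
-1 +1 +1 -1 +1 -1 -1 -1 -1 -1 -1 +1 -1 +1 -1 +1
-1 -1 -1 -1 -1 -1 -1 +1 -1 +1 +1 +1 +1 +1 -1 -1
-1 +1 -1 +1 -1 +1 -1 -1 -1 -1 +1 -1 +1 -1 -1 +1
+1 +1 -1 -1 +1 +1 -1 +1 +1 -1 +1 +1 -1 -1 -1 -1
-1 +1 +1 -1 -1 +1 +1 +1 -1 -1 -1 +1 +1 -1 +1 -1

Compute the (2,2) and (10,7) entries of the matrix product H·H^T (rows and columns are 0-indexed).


Row 2 of H: [-1, -1, 1, 1, 1, 1, -1, 1, 1, -1, 1, 1, 1, 1, 1, 1].
Row 7 of H: [-1, 1, 1, -1, -1, 1, 1, 1, 1, 1, 1, -1, -1, 1, -1, 1].
Row 10 of H: [-1, -1, 1, 1, 1, 1, -1, 1, -1, 1, -1, -1, -1, -1, -1, -1].
(H·H^T)[2][2] = Σ_j H[2][j]·H[2][j] = (-1)² + (-1)² + (1)² + (1)² + (1)² + (1)² + (-1)² + (1)² + (1)² + (-1)² + (1)² + (1)² + (1)² + (1)² + (1)² + (1)² = 1 + 1 + 1 + 1 + 1 + 1 + 1 + 1 + 1 + 1 + 1 + 1 + 1 + 1 + 1 + 1 = 16.
(H·H^T)[10][7] = Σ_j H[10][j]·H[7][j] = (-1)·(-1) + (-1)·(1) + (1)·(1) + (1)·(-1) + (1)·(-1) + (1)·(1) + (-1)·(1) + (1)·(1) + (-1)·(1) + (1)·(1) + (-1)·(1) + (-1)·(-1) + (-1)·(-1) + (-1)·(1) + (-1)·(-1) + (-1)·(1) = 1 + -1 + 1 + -1 + -1 + 1 + -1 + 1 + -1 + 1 + -1 + 1 + 1 + -1 + 1 + -1 = 0.
So rows 10 and 7 are orthogonal; the diagonal entry equals n = 16.

(2,2) entry = 16; (10,7) entry = 0.


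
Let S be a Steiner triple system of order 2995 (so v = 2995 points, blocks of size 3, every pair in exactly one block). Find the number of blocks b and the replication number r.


An STS(v) is a 2-(v, 3, 1) BIBD: block size k = 3, λ = 1.
Replication: r(k − 1) = λ(v − 1) ⇒ r·2 = 2995 − 1 = 2994 ⇒ r = 1497.
Block count: b = v(v − 1)/6 = 2995·2994/6 = 8967030/6 = 1494505.
(Check via bk = vr: 1494505·3 = 4483515 = 2995·1497 = 4483515 ✓.)

r = 1497, b = 1494505.


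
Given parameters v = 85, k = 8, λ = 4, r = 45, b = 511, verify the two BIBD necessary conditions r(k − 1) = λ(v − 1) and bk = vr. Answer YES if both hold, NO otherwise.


Condition (i): r(k − 1) = 45·7 = 315; λ(v − 1) = 4·84 = 336. Match? NO.
Condition (ii): bk = 511·8 = 4088; vr = 85·45 = 3825. Match? NO.
Both conditions hold? NO.

NO


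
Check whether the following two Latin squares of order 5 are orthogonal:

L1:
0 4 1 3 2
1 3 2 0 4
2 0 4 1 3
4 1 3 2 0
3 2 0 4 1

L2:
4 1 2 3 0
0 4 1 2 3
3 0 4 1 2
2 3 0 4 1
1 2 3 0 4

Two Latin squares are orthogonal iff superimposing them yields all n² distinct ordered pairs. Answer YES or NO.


Form the n² = 25 superimposed pairs (L1[i][j], L2[i][j]), row by row (rows and columns indexed from 0):
row 0: (0,4) (4,1) (1,2) (3,3) (2,0)
row 1: (1,0) (3,4) (2,1) (0,2) (4,3)
row 2: (2,3) (0,0) (4,4) (1,1) (3,2)
row 3: (4,2) (1,3) (3,0) (2,4) (0,1)
row 4: (3,1) (2,2) (0,3) (4,0) (1,4)
Orthogonality requires all 25 pairs distinct.
Check by first coordinate: for each symbol s of L1, list the L2 entries in the n cells where L1 = s; they must all differ.
  L1 = 0: L2 entries (in reading order) 4, 2, 0, 1, 3 — all 5 distinct ✓
  L1 = 1: L2 entries (in reading order) 2, 0, 1, 3, 4 — all 5 distinct ✓
  L1 = 2: L2 entries (in reading order) 0, 1, 3, 4, 2 — all 5 distinct ✓
  L1 = 3: L2 entries (in reading order) 3, 4, 2, 0, 1 — all 5 distinct ✓
  L1 = 4: L2 entries (in reading order) 1, 3, 4, 2, 0 — all 5 distinct ✓
Every symbol of L1 meets every symbol of L2 exactly once, so all 25 pairs are distinct (25 of 25).
Conclusion: YES.

YES


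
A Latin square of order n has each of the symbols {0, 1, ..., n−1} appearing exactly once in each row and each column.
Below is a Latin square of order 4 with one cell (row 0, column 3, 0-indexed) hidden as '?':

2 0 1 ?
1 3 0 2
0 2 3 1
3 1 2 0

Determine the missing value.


Row 0 contains symbols [0, 1, 2] — missing [3].
Column 3 contains symbols [0, 1, 2] — missing [3].
The missing symbol must appear in both missing sets; intersection = [3].
Therefore the hidden value is 3.

Missing value = 3.


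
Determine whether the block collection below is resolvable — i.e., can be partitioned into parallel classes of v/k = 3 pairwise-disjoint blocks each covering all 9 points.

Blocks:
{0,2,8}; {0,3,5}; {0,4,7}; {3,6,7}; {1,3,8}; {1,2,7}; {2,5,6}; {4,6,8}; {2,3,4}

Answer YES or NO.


v = 9, block size k = 3, number of blocks = 9.
For resolvability, blocks must partition into parallel classes of size v/k = 3.
Total blocks must therefore be a multiple of 3: 9 = 3·3 + 0 ⇒ divisible ✓.
Consider block {0,2,8}. The only other block(s) in the collection disjoint from it are {3,6,7} — just 1 block(s). Any parallel class containing {0,2,8} would need 2 other blocks each disjoint from it, so no parallel class of size 3 can contain {0,2,8}.
Since every block must belong to some parallel class in a resolution, the collection cannot be partitioned into parallel classes.
Resolvable? NO.

NO


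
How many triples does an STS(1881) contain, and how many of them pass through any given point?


An STS(v) is a 2-(v, 3, 1) BIBD: block size k = 3, λ = 1.
Replication: r(k − 1) = λ(v − 1) ⇒ r·2 = 1881 − 1 = 1880 ⇒ r = 940.
Block count: b = v(v − 1)/6 = 1881·1880/6 = 3536280/6 = 589380.

r = 940, b = 589380.


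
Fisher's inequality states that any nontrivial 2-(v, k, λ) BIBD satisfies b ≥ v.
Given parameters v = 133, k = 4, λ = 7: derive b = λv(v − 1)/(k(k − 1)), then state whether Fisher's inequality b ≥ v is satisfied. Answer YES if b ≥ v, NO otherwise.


b = λv(v − 1)/(k(k − 1)) = 7·133·132/(4·3) = 122892/12 = 10241.
Compare with v = 133: b ≥ v, so Fisher's inequality holds.

YES


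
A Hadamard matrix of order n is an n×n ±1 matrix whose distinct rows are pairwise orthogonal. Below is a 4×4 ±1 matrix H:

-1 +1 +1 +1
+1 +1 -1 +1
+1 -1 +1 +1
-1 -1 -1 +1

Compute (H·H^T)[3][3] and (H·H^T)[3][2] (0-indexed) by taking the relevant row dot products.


Row 2 of H: [1, -1, 1, 1].
Row 3 of H: [-1, -1, -1, 1].
(H·H^T)[3][3] = Σ_j H[3][j]·H[3][j] = (-1)² + (-1)² + (-1)² + (1)² = 1 + 1 + 1 + 1 = 4.
(H·H^T)[3][2] = Σ_j H[3][j]·H[2][j] = (-1)·(1) + (-1)·(-1) + (-1)·(1) + (1)·(1) = -1 + 1 + -1 + 1 = 0.
So rows 3 and 2 are orthogonal; the diagonal entry equals n = 4.

(3,3) entry = 4; (3,2) entry = 0.


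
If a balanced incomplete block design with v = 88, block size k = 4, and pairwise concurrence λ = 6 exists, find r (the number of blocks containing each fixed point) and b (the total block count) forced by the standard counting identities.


Any 2-(v, k, λ) BIBD satisfies two necessary conditions:
  (i)  Each point sits in r blocks, and counting incidences through any fixed point gives r(k − 1) = λ(v − 1), so r = λ(v − 1)/(k − 1).
  (ii) Total incidences bk = vr, so b = vr/k.
Step 1: r = λ(v − 1)/(k − 1) = 6·(88 − 1)/(4 − 1) = 6·87/3 = 522/3 = 174.
Step 2: b = vr/k = 88·174/4 = 15312/4 = 3828.
Check integrality: r = 174 ∈ Z ✓, b = 3828 ∈ Z ✓.
(These identities are necessary conditions: they determine r and b for any design with these parameters, but do not by themselves prove that one exists.)

r = 174, b = 3828.


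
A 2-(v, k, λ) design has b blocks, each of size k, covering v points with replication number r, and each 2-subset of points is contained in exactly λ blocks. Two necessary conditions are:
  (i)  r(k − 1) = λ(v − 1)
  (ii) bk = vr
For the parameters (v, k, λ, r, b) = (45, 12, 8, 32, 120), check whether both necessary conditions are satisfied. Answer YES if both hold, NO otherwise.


Condition (i): r(k − 1) = 32·11 = 352; λ(v − 1) = 8·44 = 352. Match? YES.
Condition (ii): bk = 120·12 = 1440; vr = 45·32 = 1440. Match? YES.
Both conditions hold? YES.

YES


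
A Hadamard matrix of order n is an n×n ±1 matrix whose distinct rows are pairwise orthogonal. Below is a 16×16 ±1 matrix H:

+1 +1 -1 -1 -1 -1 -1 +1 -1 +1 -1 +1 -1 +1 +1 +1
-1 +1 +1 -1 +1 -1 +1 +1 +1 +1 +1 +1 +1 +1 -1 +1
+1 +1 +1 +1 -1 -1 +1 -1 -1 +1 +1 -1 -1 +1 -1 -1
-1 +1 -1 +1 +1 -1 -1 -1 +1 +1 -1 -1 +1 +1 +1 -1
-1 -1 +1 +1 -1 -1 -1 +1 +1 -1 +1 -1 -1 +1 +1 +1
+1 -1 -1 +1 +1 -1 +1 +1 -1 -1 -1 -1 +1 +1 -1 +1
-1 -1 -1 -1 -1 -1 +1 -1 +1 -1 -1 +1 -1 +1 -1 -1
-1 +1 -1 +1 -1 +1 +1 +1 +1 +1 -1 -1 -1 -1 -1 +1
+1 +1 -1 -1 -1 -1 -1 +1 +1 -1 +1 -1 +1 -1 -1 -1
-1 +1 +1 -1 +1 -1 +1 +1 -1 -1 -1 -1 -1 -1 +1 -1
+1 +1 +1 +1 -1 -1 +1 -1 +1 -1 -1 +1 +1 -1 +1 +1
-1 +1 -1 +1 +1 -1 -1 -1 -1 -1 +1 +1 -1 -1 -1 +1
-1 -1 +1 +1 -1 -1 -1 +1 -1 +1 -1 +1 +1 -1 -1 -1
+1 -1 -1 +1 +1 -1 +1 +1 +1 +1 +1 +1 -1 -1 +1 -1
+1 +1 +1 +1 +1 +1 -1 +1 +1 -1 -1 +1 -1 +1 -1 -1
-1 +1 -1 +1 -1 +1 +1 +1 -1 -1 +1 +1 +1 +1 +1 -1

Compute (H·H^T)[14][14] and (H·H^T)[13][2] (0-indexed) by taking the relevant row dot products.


Row 2 of H: [1, 1, 1, 1, -1, -1, 1, -1, -1, 1, 1, -1, -1, 1, -1, -1].
Row 13 of H: [1, -1, -1, 1, 1, -1, 1, 1, 1, 1, 1, 1, -1, -1, 1, -1].
Row 14 of H: [1, 1, 1, 1, 1, 1, -1, 1, 1, -1, -1, 1, -1, 1, -1, -1].
(H·H^T)[14][14] = Σ_j H[14][j]·H[14][j] = (1)² + (1)² + (1)² + (1)² + (1)² + (1)² + (-1)² + (1)² + (1)² + (-1)² + (-1)² + (1)² + (-1)² + (1)² + (-1)² + (-1)² = 1 + 1 + 1 + 1 + 1 + 1 + 1 + 1 + 1 + 1 + 1 + 1 + 1 + 1 + 1 + 1 = 16.
(H·H^T)[13][2] = Σ_j H[13][j]·H[2][j] = (1)·(1) + (-1)·(1) + (-1)·(1) + (1)·(1) + (1)·(-1) + (-1)·(-1) + (1)·(1) + (1)·(-1) + (1)·(-1) + (1)·(1) + (1)·(1) + (1)·(-1) + (-1)·(-1) + (-1)·(1) + (1)·(-1) + (-1)·(-1) = 1 + -1 + -1 + 1 + -1 + 1 + 1 + -1 + -1 + 1 + 1 + -1 + 1 + -1 + -1 + 1 = 0.
So rows 13 and 2 are orthogonal; the diagonal entry equals n = 16.

(14,14) entry = 16; (13,2) entry = 0.


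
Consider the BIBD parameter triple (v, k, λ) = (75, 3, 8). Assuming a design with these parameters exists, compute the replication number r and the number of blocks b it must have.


Any 2-(v, k, λ) BIBD satisfies two necessary conditions:
  (i)  Each point sits in r blocks, and counting incidences through any fixed point gives r(k − 1) = λ(v − 1), so r = λ(v − 1)/(k − 1).
  (ii) Total incidences bk = vr, so b = vr/k.
Step 1: r = λ(v − 1)/(k − 1) = 8·(75 − 1)/(3 − 1) = 8·74/2 = 592/2 = 296.
Step 2: b = vr/k = 75·296/3 = 22200/3 = 7400.
Check integrality: r = 296 ∈ Z ✓, b = 7400 ∈ Z ✓.
(These identities are necessary conditions: they determine r and b for any design with these parameters, but do not by themselves prove that one exists.)

r = 296, b = 7400.


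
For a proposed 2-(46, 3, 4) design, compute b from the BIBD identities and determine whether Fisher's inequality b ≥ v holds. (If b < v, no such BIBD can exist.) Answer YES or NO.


r = λ(v − 1)/(k − 1) = 4·45/2 = 90.
b = vr/k = 46·90/3 = 1380.
Fisher's inequality: b ≥ v ⇔ 1380 ≥ 46? YES.

YES


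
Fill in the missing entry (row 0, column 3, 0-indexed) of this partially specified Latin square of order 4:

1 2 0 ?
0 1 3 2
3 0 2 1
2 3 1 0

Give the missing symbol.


Row 0 contains symbols [0, 1, 2] — missing [3].
Column 3 contains symbols [0, 1, 2] — missing [3].
The missing symbol must appear in both missing sets; intersection = [3].
Therefore the hidden value is 3.

Missing value = 3.


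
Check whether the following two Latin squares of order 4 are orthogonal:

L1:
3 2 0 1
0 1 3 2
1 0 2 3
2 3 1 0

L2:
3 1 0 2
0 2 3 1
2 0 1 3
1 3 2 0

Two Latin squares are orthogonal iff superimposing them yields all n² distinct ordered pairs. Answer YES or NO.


Form the n² = 16 superimposed pairs (L1[i][j], L2[i][j]), row by row (rows and columns indexed from 0):
row 0: (3,3) (2,1) (0,0) (1,2)
row 1: (0,0) (1,2) (3,3) (2,1)
row 2: (1,2) (0,0) (2,1) (3,3)
row 3: (2,1) (3,3) (1,2) (0,0)
Orthogonality requires all 16 pairs distinct.
But the pair (0,0) repeats: cell (0,2) has L1 = 0, L2 = 0, and cell (1,0) has L1 = 0, L2 = 0.
A repeated pair means some other pair never occurs (only 4 distinct pairs out of 16), so the squares are not orthogonal.
Conclusion: NO.

NO


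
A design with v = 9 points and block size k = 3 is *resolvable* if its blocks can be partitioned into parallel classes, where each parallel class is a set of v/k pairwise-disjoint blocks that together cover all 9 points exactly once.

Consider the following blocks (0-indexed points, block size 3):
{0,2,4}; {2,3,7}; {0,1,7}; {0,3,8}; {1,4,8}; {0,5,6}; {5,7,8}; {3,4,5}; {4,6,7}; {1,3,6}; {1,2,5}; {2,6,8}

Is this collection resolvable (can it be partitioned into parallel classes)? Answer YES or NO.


v = 9, block size k = 3, number of blocks = 12.
For resolvability, blocks must partition into parallel classes of size v/k = 3.
Total blocks must therefore be a multiple of 3: 12 = 3·4 + 0 ⇒ divisible ✓.
Greedy packing gives 4 candidate class(es). Each should be a full parallel class (size 3, covers all 9 points).
  Class 1 (3 blocks): {0,2,4}; {5,7,8}; {1,3,6}. Points covered: [0, 1, 2, 3, 4, 5, 6, 7, 8].
  Class 2 (3 blocks): {2,3,7}; {1,4,8}; {0,5,6}. Points covered: [0, 1, 2, 3, 4, 5, 6, 7, 8].
  Class 3 (3 blocks): {0,1,7}; {3,4,5}; {2,6,8}. Points covered: [0, 1, 2, 3, 4, 5, 6, 7, 8].
  Class 4 (3 blocks): {0,3,8}; {4,6,7}; {1,2,5}. Points covered: [0, 1, 2, 3, 4, 5, 6, 7, 8].
All classes full (size 3)? YES. All classes cover every point? YES.
Resolvable? YES.

YES


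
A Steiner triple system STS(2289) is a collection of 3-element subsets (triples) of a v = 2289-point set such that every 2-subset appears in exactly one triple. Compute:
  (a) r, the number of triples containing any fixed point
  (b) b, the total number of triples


An STS(v) is a 2-(v, 3, 1) BIBD: block size k = 3, λ = 1.
Replication: r(k − 1) = λ(v − 1) ⇒ r·2 = 2289 − 1 = 2288 ⇒ r = 1144.
Block count: b = v(v − 1)/6 = 2289·2288/6 = 5237232/6 = 872872.
(Check via bk = vr: 872872·3 = 2618616 = 2289·1144 = 2618616 ✓.)

r = 1144, b = 872872.


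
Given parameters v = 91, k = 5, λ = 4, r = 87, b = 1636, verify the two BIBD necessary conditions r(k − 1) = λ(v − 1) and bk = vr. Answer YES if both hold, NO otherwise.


Condition (i): r(k − 1) = 87·4 = 348; λ(v − 1) = 4·90 = 360. Match? NO.
Condition (ii): bk = 1636·5 = 8180; vr = 91·87 = 7917. Match? NO.
Both conditions hold? NO.

NO


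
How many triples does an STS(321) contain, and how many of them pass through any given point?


An STS(v) is a 2-(v, 3, 1) BIBD: block size k = 3, λ = 1.
Replication: r(k − 1) = λ(v − 1) ⇒ r·2 = 321 − 1 = 320 ⇒ r = 160.
Block count: bk = vr ⇒ b·3 = 321·160 = 51360 ⇒ b = 17120.
(Check via b = v(v − 1)/6 = 321·320/6 = 102720/6 = 17120.)

r = 160, b = 17120.


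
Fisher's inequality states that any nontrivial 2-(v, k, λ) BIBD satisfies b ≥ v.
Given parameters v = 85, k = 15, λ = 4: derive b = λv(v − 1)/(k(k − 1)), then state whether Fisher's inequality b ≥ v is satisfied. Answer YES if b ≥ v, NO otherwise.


b = λv(v − 1)/(k(k − 1)) = 4·85·84/(15·14) = 28560/210 = 136.
Compare with v = 85: b ≥ v, so Fisher's inequality holds.

YES


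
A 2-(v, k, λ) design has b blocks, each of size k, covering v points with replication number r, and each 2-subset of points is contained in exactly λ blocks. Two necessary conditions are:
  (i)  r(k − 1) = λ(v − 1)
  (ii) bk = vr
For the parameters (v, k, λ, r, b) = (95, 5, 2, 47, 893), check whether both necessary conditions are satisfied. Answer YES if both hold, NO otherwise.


Condition (i): r(k − 1) = 47·4 = 188; λ(v − 1) = 2·94 = 188. Match? YES.
Condition (ii): bk = 893·5 = 4465; vr = 95·47 = 4465. Match? YES.
Both conditions hold? YES.

YES


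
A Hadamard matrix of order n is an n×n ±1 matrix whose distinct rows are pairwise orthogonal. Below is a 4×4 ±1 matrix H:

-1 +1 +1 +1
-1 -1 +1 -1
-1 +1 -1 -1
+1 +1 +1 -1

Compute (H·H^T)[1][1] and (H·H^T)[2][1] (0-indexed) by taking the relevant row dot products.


Row 1 of H: [-1, -1, 1, -1].
Row 2 of H: [-1, 1, -1, -1].
(H·H^T)[1][1] = Σ_j H[1][j]·H[1][j] = (-1)² + (-1)² + (1)² + (-1)² = 1 + 1 + 1 + 1 = 4.
(H·H^T)[2][1] = Σ_j H[2][j]·H[1][j] = (-1)·(-1) + (1)·(-1) + (-1)·(1) + (-1)·(-1) = 1 + -1 + -1 + 1 = 0.
So rows 2 and 1 are orthogonal; the diagonal entry equals n = 4.

(1,1) entry = 4; (2,1) entry = 0.


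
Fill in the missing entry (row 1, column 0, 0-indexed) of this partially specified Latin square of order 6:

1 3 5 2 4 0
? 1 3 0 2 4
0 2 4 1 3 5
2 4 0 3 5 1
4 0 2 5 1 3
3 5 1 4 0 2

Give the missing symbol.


Row 1 contains symbols [0, 1, 2, 3, 4] — missing [5].
Column 0 contains symbols [0, 1, 2, 3, 4] — missing [5].
The missing symbol must appear in both missing sets; intersection = [5].
Therefore the hidden value is 5.

Missing value = 5.


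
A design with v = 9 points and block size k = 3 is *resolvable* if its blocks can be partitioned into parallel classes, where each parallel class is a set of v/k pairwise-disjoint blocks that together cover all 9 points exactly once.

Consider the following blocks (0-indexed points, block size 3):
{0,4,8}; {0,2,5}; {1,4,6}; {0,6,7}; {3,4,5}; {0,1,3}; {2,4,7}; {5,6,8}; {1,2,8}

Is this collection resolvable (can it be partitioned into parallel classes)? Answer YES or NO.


v = 9, block size k = 3, number of blocks = 9.
For resolvability, blocks must partition into parallel classes of size v/k = 3.
Total blocks must therefore be a multiple of 3: 9 = 3·3 + 0 ⇒ divisible ✓.
Consider block {0,4,8}. It intersects every other block in the collection, so no parallel class of size 3 can contain it.
Since every block must belong to some parallel class in a resolution, the collection cannot be partitioned into parallel classes.
Resolvable? NO.

NO


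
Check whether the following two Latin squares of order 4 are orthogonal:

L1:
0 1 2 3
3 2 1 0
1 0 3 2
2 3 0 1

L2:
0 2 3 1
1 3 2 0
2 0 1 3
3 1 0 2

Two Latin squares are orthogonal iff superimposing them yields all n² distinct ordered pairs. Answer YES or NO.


Form the n² = 16 superimposed pairs (L1[i][j], L2[i][j]), row by row (rows and columns indexed from 0):
row 0: (0,0) (1,2) (2,3) (3,1)
row 1: (3,1) (2,3) (1,2) (0,0)
row 2: (1,2) (0,0) (3,1) (2,3)
row 3: (2,3) (3,1) (0,0) (1,2)
Orthogonality requires all 16 pairs distinct.
But the pair (3,1) repeats: cell (0,3) has L1 = 3, L2 = 1, and cell (1,0) has L1 = 3, L2 = 1.
A repeated pair means some other pair never occurs (only 4 distinct pairs out of 16), so the squares are not orthogonal.
Conclusion: NO.

NO


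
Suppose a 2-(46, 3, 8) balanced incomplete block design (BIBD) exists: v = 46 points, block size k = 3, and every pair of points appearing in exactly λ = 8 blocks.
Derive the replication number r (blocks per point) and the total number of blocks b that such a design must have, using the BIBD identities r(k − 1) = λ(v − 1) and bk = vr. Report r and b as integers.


Any 2-(v, k, λ) BIBD satisfies two necessary conditions:
  (i)  Each point sits in r blocks, and counting incidences through any fixed point gives r(k − 1) = λ(v − 1), so r = λ(v − 1)/(k − 1).
  (ii) Total incidences bk = vr, so b = vr/k.
Step 1: r = λ(v − 1)/(k − 1) = 8·(46 − 1)/(3 − 1) = 8·45/2 = 360/2 = 180.
Step 2: b = vr/k = 46·180/3 = 8280/3 = 2760.
Check integrality: r = 180 ∈ Z ✓, b = 2760 ∈ Z ✓.
(These identities are necessary conditions: they determine r and b for any design with these parameters, but do not by themselves prove that one exists.)

r = 180, b = 2760.


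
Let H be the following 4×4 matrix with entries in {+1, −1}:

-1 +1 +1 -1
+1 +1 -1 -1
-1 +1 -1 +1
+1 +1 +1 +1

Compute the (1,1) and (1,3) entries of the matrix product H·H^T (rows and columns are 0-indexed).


Row 1 of H: [1, 1, -1, -1].
Row 3 of H: [1, 1, 1, 1].
(H·H^T)[1][1] = Σ_j H[1][j]·H[1][j] = (1)² + (1)² + (-1)² + (-1)² = 1 + 1 + 1 + 1 = 4.
(H·H^T)[1][3] = Σ_j H[1][j]·H[3][j] = (1)·(1) + (1)·(1) + (-1)·(1) + (-1)·(1) = 1 + 1 + -1 + -1 = 0.
So rows 1 and 3 are orthogonal; the diagonal entry equals n = 4.

(1,1) entry = 4; (1,3) entry = 0.


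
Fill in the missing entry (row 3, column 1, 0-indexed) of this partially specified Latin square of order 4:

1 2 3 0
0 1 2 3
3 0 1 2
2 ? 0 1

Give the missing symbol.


Row 3 contains symbols [0, 1, 2] — missing [3].
Column 1 contains symbols [0, 1, 2] — missing [3].
The missing symbol must appear in both missing sets; intersection = [3].
Therefore the hidden value is 3.

Missing value = 3.


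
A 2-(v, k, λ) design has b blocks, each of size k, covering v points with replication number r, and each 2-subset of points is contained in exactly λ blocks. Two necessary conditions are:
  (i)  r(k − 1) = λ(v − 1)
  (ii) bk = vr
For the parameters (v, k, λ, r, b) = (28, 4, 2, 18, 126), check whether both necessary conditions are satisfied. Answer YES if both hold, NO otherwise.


Condition (i): r(k − 1) = 18·3 = 54; λ(v − 1) = 2·27 = 54. Match? YES.
Condition (ii): bk = 126·4 = 504; vr = 28·18 = 504. Match? YES.
Both conditions hold? YES.

YES


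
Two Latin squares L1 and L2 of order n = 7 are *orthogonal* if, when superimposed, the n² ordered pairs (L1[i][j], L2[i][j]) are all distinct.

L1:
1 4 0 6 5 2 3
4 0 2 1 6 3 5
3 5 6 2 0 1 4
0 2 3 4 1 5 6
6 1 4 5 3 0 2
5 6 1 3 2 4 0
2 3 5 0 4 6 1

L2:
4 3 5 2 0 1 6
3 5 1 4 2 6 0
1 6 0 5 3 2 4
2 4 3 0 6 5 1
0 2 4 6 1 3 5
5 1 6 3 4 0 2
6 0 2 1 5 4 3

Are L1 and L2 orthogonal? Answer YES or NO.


Form the n² = 49 superimposed pairs (L1[i][j], L2[i][j]), row by row (rows and columns indexed from 0):
row 0: (1,4) (4,3) (0,5) (6,2) (5,0) (2,1) (3,6)
row 1: (4,3) (0,5) (2,1) (1,4) (6,2) (3,6) (5,0)
row 2: (3,1) (5,6) (6,0) (2,5) (0,3) (1,2) (4,4)
row 3: (0,2) (2,4) (3,3) (4,0) (1,6) (5,5) (6,1)
row 4: (6,0) (1,2) (4,4) (5,6) (3,1) (0,3) (2,5)
row 5: (5,5) (6,1) (1,6) (3,3) (2,4) (4,0) (0,2)
row 6: (2,6) (3,0) (5,2) (0,1) (4,5) (6,4) (1,3)
Orthogonality requires all 49 pairs distinct.
But the pair (4,3) repeats: cell (0,1) has L1 = 4, L2 = 3, and cell (1,0) has L1 = 4, L2 = 3.
A repeated pair means some other pair never occurs (only 28 distinct pairs out of 49), so the squares are not orthogonal.
Conclusion: NO.

NO


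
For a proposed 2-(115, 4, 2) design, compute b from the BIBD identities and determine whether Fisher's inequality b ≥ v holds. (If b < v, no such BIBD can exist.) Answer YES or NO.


b = λv(v − 1)/(k(k − 1)) = 2·115·114/(4·3) = 26220/12 = 2185.
Compare with v = 115: b ≥ v, so Fisher's inequality holds.

YES


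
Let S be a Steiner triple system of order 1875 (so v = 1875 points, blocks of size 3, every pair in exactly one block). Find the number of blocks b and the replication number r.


An STS(v) is a 2-(v, 3, 1) BIBD: block size k = 3, λ = 1.
Replication: r(k − 1) = λ(v − 1) ⇒ r·2 = 1875 − 1 = 1874 ⇒ r = 937.
Block count: b = v(v − 1)/6 = 1875·1874/6 = 3513750/6 = 585625.
(Check via bk = vr: 585625·3 = 1756875 = 1875·937 = 1756875 ✓.)

r = 937, b = 585625.


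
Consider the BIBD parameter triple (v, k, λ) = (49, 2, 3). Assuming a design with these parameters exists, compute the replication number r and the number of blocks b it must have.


Any 2-(v, k, λ) BIBD satisfies two necessary conditions:
  (i)  Each point sits in r blocks, and counting incidences through any fixed point gives r(k − 1) = λ(v − 1), so r = λ(v − 1)/(k − 1).
  (ii) Total incidences bk = vr, so b = vr/k.
Step 1: r = λ(v − 1)/(k − 1) = 3·(49 − 1)/(2 − 1) = 3·48/1 = 144/1 = 144.
Step 2: b = vr/k = 49·144/2 = 7056/2 = 3528.
Check integrality: r = 144 ∈ Z ✓, b = 3528 ∈ Z ✓.
(These identities are necessary conditions: they determine r and b for any design with these parameters, but do not by themselves prove that one exists.)

r = 144, b = 3528.


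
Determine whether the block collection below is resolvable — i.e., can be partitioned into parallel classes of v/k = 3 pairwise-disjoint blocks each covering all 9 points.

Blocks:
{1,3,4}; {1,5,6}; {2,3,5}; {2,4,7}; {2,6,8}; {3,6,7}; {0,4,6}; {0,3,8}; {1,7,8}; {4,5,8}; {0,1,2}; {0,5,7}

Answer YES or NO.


v = 9, block size k = 3, number of blocks = 12.
For resolvability, blocks must partition into parallel classes of size v/k = 3.
Total blocks must therefore be a multiple of 3: 12 = 3·4 + 0 ⇒ divisible ✓.
Greedy packing gives 4 candidate class(es). Each should be a full parallel class (size 3, covers all 9 points).
  Class 1 (3 blocks): {1,3,4}; {2,6,8}; {0,5,7}. Points covered: [0, 1, 2, 3, 4, 5, 6, 7, 8].
  Class 2 (3 blocks): {1,5,6}; {2,4,7}; {0,3,8}. Points covered: [0, 1, 2, 3, 4, 5, 6, 7, 8].
  Class 3 (3 blocks): {2,3,5}; {0,4,6}; {1,7,8}. Points covered: [0, 1, 2, 3, 4, 5, 6, 7, 8].
  Class 4 (3 blocks): {3,6,7}; {4,5,8}; {0,1,2}. Points covered: [0, 1, 2, 3, 4, 5, 6, 7, 8].
All classes full (size 3)? YES. All classes cover every point? YES.
Resolvable? YES.

YES


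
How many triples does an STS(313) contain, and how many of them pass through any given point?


An STS(v) is a 2-(v, 3, 1) BIBD: block size k = 3, λ = 1.
Replication: r(k − 1) = λ(v − 1) ⇒ r·2 = 313 − 1 = 312 ⇒ r = 156.
Block count: b = v(v − 1)/6 = 313·312/6 = 97656/6 = 16276.
(Check via bk = vr: 16276·3 = 48828 = 313·156 = 48828 ✓.)

r = 156, b = 16276.


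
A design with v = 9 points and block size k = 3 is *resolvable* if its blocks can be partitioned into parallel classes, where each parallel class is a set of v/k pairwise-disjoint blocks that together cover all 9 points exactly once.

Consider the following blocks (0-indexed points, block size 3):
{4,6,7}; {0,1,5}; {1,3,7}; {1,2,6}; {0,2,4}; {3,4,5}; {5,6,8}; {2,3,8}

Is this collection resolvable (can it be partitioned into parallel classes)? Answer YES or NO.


v = 9, block size k = 3, number of blocks = 8.
For resolvability, blocks must partition into parallel classes of size v/k = 3.
Total blocks must therefore be a multiple of 3: 8 = 3·2 + 2 ⇒ not divisible ✗.
Resolvable? NO.

NO


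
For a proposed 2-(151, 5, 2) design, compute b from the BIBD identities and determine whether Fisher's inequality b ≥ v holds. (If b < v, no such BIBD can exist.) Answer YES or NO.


b = λv(v − 1)/(k(k − 1)) = 2·151·150/(5·4) = 45300/20 = 2265.
Compare with v = 151: b ≥ v, so Fisher's inequality holds.

YES


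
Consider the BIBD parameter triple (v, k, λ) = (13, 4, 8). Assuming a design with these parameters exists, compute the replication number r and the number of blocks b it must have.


Any 2-(v, k, λ) BIBD satisfies two necessary conditions:
  (i)  Each point sits in r blocks, and counting incidences through any fixed point gives r(k − 1) = λ(v − 1), so r = λ(v − 1)/(k − 1).
  (ii) Total incidences bk = vr, so b = vr/k.
Step 1: r = λ(v − 1)/(k − 1) = 8·(13 − 1)/(4 − 1) = 8·12/3 = 96/3 = 32.
Step 2: b = vr/k = 13·32/4 = 416/4 = 104.
Check integrality: r = 32 ∈ Z ✓, b = 104 ∈ Z ✓.
(These identities are necessary conditions: they determine r and b for any design with these parameters, but do not by themselves prove that one exists.)

r = 32, b = 104.


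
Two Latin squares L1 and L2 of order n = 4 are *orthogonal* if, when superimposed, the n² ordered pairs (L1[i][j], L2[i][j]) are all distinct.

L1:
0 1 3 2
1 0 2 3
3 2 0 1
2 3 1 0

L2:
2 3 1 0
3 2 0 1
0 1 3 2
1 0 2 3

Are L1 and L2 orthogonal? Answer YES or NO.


Form the n² = 16 superimposed pairs (L1[i][j], L2[i][j]), row by row (rows and columns indexed from 0):
row 0: (0,2) (1,3) (3,1) (2,0)
row 1: (1,3) (0,2) (2,0) (3,1)
row 2: (3,0) (2,1) (0,3) (1,2)
row 3: (2,1) (3,0) (1,2) (0,3)
Orthogonality requires all 16 pairs distinct.
But the pair (1,3) repeats: cell (0,1) has L1 = 1, L2 = 3, and cell (1,0) has L1 = 1, L2 = 3.
A repeated pair means some other pair never occurs (only 8 distinct pairs out of 16), so the squares are not orthogonal.
Conclusion: NO.

NO


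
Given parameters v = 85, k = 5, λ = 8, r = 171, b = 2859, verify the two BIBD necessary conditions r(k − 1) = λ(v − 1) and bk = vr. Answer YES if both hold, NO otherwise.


Condition (i): r(k − 1) = 171·4 = 684; λ(v − 1) = 8·84 = 672. Match? NO.
Condition (ii): bk = 2859·5 = 14295; vr = 85·171 = 14535. Match? NO.
Both conditions hold? NO.

NO


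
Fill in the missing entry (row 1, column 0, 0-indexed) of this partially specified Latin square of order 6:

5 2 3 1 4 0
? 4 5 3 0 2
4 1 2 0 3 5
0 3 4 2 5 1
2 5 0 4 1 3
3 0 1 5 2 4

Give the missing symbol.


Row 1 contains symbols [0, 2, 3, 4, 5] — missing [1].
Column 0 contains symbols [0, 2, 3, 4, 5] — missing [1].
The missing symbol must appear in both missing sets; intersection = [1].
Therefore the hidden value is 1.

Missing value = 1.


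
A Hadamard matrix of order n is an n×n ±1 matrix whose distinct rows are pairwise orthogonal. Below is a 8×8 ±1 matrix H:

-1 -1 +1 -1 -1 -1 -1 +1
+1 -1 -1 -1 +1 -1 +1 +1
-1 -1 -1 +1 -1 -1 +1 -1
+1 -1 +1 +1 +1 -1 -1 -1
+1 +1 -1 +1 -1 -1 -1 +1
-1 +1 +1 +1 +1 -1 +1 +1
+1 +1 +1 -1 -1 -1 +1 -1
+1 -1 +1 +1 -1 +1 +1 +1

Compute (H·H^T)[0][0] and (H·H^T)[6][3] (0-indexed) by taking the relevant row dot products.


Row 0 of H: [-1, -1, 1, -1, -1, -1, -1, 1].
Row 3 of H: [1, -1, 1, 1, 1, -1, -1, -1].
Row 6 of H: [1, 1, 1, -1, -1, -1, 1, -1].
(H·H^T)[0][0] = Σ_j H[0][j]·H[0][j] = (-1)² + (-1)² + (1)² + (-1)² + (-1)² + (-1)² + (-1)² + (1)² = 1 + 1 + 1 + 1 + 1 + 1 + 1 + 1 = 8.
(H·H^T)[6][3] = Σ_j H[6][j]·H[3][j] = (1)·(1) + (1)·(-1) + (1)·(1) + (-1)·(1) + (-1)·(1) + (-1)·(-1) + (1)·(-1) + (-1)·(-1) = 1 + -1 + 1 + -1 + -1 + 1 + -1 + 1 = 0.
So rows 6 and 3 are orthogonal; the diagonal entry equals n = 8.

(0,0) entry = 8; (6,3) entry = 0.


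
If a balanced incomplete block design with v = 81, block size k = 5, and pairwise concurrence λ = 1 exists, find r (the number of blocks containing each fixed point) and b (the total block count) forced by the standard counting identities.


Any 2-(v, k, λ) BIBD satisfies two necessary conditions:
  (i)  Each point sits in r blocks, and counting incidences through any fixed point gives r(k − 1) = λ(v − 1), so r = λ(v − 1)/(k − 1).
  (ii) Total incidences bk = vr, so b = vr/k.
Step 1: r = λ(v − 1)/(k − 1) = 1·(81 − 1)/(5 − 1) = 1·80/4 = 80/4 = 20.
Step 2: b = vr/k = 81·20/5 = 1620/5 = 324.
Check integrality: r = 20 ∈ Z ✓, b = 324 ∈ Z ✓.
(These identities are necessary conditions: they determine r and b for any design with these parameters, but do not by themselves prove that one exists.)

r = 20, b = 324.


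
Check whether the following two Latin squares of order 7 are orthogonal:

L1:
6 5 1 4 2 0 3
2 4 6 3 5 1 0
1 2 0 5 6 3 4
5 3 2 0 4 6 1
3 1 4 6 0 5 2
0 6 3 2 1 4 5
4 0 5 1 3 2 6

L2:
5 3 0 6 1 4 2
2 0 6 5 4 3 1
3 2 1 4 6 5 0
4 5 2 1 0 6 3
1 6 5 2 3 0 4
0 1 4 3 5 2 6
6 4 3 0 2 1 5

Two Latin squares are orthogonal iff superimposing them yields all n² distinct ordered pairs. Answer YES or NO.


Form the n² = 49 superimposed pairs (L1[i][j], L2[i][j]), row by row (rows and columns indexed from 0):
row 0: (6,5) (5,3) (1,0) (4,6) (2,1) (0,4) (3,2)
row 1: (2,2) (4,0) (6,6) (3,5) (5,4) (1,3) (0,1)
row 2: (1,3) (2,2) (0,1) (5,4) (6,6) (3,5) (4,0)
row 3: (5,4) (3,5) (2,2) (0,1) (4,0) (6,6) (1,3)
row 4: (3,1) (1,6) (4,5) (6,2) (0,3) (5,0) (2,4)
row 5: (0,0) (6,1) (3,4) (2,3) (1,5) (4,2) (5,6)
row 6: (4,6) (0,4) (5,3) (1,0) (3,2) (2,1) (6,5)
Orthogonality requires all 49 pairs distinct.
But the pair (1,3) repeats: cell (1,5) has L1 = 1, L2 = 3, and cell (2,0) has L1 = 1, L2 = 3.
A repeated pair means some other pair never occurs (only 28 distinct pairs out of 49), so the squares are not orthogonal.
Conclusion: NO.

NO


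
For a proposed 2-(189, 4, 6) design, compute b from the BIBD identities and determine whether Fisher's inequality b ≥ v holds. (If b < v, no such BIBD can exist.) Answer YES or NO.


r = λ(v − 1)/(k − 1) = 6·188/3 = 376.
b = vr/k = 189·376/4 = 17766.
Fisher's inequality: b ≥ v ⇔ 17766 ≥ 189? YES.

YES


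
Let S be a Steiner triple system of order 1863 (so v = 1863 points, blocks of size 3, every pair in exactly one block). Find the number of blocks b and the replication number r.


An STS(v) is a 2-(v, 3, 1) BIBD: block size k = 3, λ = 1.
Replication: r(k − 1) = λ(v − 1) ⇒ r·2 = 1863 − 1 = 1862 ⇒ r = 931.
Block count: b = v(v − 1)/6 = 1863·1862/6 = 3468906/6 = 578151.
(Check via bk = vr: 578151·3 = 1734453 = 1863·931 = 1734453 ✓.)

r = 931, b = 578151.


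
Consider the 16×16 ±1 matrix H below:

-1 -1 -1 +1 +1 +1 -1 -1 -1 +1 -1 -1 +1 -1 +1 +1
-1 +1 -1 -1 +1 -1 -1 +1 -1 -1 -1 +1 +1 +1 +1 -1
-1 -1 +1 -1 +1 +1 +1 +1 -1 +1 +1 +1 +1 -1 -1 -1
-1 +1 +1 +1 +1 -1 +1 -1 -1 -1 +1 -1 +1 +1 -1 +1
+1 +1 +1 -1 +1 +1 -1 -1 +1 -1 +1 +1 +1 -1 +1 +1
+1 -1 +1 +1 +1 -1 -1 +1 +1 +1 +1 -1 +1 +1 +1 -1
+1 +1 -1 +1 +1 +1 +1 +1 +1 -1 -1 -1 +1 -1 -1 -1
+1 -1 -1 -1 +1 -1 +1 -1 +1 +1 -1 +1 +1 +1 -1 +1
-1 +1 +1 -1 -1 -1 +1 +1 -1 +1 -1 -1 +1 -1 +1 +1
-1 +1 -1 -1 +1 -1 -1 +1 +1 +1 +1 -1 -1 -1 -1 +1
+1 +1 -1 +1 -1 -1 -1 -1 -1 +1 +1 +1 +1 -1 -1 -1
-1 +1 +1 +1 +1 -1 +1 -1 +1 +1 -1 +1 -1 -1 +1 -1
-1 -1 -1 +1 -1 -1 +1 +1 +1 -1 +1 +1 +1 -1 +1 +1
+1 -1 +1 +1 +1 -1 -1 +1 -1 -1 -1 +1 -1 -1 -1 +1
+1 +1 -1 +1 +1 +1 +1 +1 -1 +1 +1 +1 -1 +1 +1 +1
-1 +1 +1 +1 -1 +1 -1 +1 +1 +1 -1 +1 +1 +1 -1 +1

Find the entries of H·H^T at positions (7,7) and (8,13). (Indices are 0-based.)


Row 7 of H: [1, -1, -1, -1, 1, -1, 1, -1, 1, 1, -1, 1, 1, 1, -1, 1].
Row 8 of H: [-1, 1, 1, -1, -1, -1, 1, 1, -1, 1, -1, -1, 1, -1, 1, 1].
Row 13 of H: [1, -1, 1, 1, 1, -1, -1, 1, -1, -1, -1, 1, -1, -1, -1, 1].
(H·H^T)[7][7] = Σ_j H[7][j]·H[7][j] = (1)² + (-1)² + (-1)² + (-1)² + (1)² + (-1)² + (1)² + (-1)² + (1)² + (1)² + (-1)² + (1)² + (1)² + (1)² + (-1)² + (1)² = 1 + 1 + 1 + 1 + 1 + 1 + 1 + 1 + 1 + 1 + 1 + 1 + 1 + 1 + 1 + 1 = 16.
(H·H^T)[8][13] = Σ_j H[8][j]·H[13][j] = (-1)·(1) + (1)·(-1) + (1)·(1) + (-1)·(1) + (-1)·(1) + (-1)·(-1) + (1)·(-1) + (1)·(1) + (-1)·(-1) + (1)·(-1) + (-1)·(-1) + (-1)·(1) + (1)·(-1) + (-1)·(-1) + (1)·(-1) + (1)·(1) = -1 + -1 + 1 + -1 + -1 + 1 + -1 + 1 + 1 + -1 + 1 + -1 + -1 + 1 + -1 + 1 = -2.
Rows 8 and 13 are not orthogonal (dot product = -2 ≠ 0), so H is not a Hadamard matrix.

(7,7) entry = 16; (8,13) entry = -2.


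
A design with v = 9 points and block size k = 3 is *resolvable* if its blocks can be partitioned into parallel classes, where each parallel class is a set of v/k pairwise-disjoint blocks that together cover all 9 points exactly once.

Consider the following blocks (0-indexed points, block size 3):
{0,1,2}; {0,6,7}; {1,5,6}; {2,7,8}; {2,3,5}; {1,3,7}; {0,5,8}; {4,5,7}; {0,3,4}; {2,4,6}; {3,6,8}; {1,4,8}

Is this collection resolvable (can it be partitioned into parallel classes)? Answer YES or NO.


v = 9, block size k = 3, number of blocks = 12.
For resolvability, blocks must partition into parallel classes of size v/k = 3.
Total blocks must therefore be a multiple of 3: 12 = 3·4 + 0 ⇒ divisible ✓.
Greedy packing gives 4 candidate class(es). Each should be a full parallel class (size 3, covers all 9 points).
  Class 1 (3 blocks): {0,1,2}; {4,5,7}; {3,6,8}. Points covered: [0, 1, 2, 3, 4, 5, 6, 7, 8].
  Class 2 (3 blocks): {0,6,7}; {2,3,5}; {1,4,8}. Points covered: [0, 1, 2, 3, 4, 5, 6, 7, 8].
  Class 3 (3 blocks): {1,5,6}; {2,7,8}; {0,3,4}. Points covered: [0, 1, 2, 3, 4, 5, 6, 7, 8].
  Class 4 (3 blocks): {1,3,7}; {0,5,8}; {2,4,6}. Points covered: [0, 1, 2, 3, 4, 5, 6, 7, 8].
All classes full (size 3)? YES. All classes cover every point? YES.
Resolvable? YES.

YES


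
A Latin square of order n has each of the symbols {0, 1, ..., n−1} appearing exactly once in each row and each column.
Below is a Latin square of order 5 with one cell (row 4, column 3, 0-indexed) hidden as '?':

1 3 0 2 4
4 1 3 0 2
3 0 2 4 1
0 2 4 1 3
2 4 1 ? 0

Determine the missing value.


Row 4 contains symbols [0, 1, 2, 4] — missing [3].
Column 3 contains symbols [0, 1, 2, 4] — missing [3].
The missing symbol must appear in both missing sets; intersection = [3].
Therefore the hidden value is 3.

Missing value = 3.


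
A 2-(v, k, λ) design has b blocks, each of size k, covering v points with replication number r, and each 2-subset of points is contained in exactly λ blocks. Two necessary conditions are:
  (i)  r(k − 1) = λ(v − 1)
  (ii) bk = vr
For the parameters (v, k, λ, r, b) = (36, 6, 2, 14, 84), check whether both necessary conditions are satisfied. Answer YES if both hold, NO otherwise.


Condition (i): r(k − 1) = 14·5 = 70; λ(v − 1) = 2·35 = 70. Match? YES.
Condition (ii): bk = 84·6 = 504; vr = 36·14 = 504. Match? YES.
Both conditions hold? YES.

YES


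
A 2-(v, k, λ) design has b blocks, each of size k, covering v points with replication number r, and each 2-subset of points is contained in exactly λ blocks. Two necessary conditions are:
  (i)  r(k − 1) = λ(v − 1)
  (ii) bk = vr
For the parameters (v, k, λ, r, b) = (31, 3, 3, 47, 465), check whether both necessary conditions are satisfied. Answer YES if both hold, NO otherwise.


Condition (i): r(k − 1) = 47·2 = 94; λ(v − 1) = 3·30 = 90. Match? NO.
Condition (ii): bk = 465·3 = 1395; vr = 31·47 = 1457. Match? NO.
Both conditions hold? NO.

NO


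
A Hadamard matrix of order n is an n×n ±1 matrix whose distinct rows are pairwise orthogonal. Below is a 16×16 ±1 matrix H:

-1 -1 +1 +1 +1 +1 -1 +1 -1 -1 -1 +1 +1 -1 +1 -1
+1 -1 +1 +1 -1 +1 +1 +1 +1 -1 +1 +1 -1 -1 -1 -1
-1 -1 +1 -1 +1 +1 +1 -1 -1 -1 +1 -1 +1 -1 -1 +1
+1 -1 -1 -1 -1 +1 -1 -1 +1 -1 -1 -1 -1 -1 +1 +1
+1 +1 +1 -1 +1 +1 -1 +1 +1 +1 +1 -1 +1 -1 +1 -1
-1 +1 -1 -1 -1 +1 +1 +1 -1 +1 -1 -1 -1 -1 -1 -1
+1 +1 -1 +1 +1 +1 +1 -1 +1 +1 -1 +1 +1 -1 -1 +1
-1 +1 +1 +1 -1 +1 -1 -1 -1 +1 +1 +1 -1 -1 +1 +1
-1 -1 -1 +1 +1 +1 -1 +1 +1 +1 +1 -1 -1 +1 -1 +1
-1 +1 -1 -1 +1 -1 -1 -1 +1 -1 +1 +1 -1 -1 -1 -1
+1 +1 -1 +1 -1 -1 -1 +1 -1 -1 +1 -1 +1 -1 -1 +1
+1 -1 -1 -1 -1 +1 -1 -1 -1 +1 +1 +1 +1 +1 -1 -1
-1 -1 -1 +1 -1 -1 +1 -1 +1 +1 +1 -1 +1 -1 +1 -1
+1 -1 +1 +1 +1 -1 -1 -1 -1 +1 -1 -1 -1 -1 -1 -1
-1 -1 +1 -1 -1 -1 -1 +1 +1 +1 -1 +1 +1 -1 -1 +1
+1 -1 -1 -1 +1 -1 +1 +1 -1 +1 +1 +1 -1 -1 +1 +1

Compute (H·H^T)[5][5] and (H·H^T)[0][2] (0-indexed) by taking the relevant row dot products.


Row 0 of H: [-1, -1, 1, 1, 1, 1, -1, 1, -1, -1, -1, 1, 1, -1, 1, -1].
Row 2 of H: [-1, -1, 1, -1, 1, 1, 1, -1, -1, -1, 1, -1, 1, -1, -1, 1].
Row 5 of H: [-1, 1, -1, -1, -1, 1, 1, 1, -1, 1, -1, -1, -1, -1, -1, -1].
(H·H^T)[5][5] = Σ_j H[5][j]·H[5][j] = (-1)² + (1)² + (-1)² + (-1)² + (-1)² + (1)² + (1)² + (1)² + (-1)² + (1)² + (-1)² + (-1)² + (-1)² + (-1)² + (-1)² + (-1)² = 1 + 1 + 1 + 1 + 1 + 1 + 1 + 1 + 1 + 1 + 1 + 1 + 1 + 1 + 1 + 1 = 16.
(H·H^T)[0][2] = Σ_j H[0][j]·H[2][j] = (-1)·(-1) + (-1)·(-1) + (1)·(1) + (1)·(-1) + (1)·(1) + (1)·(1) + (-1)·(1) + (1)·(-1) + (-1)·(-1) + (-1)·(-1) + (-1)·(1) + (1)·(-1) + (1)·(1) + (-1)·(-1) + (1)·(-1) + (-1)·(1) = 1 + 1 + 1 + -1 + 1 + 1 + -1 + -1 + 1 + 1 + -1 + -1 + 1 + 1 + -1 + -1 = 2.
Rows 0 and 2 are not orthogonal (dot product = 2 ≠ 0), so H is not a Hadamard matrix.

(5,5) entry = 16; (0,2) entry = 2.
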